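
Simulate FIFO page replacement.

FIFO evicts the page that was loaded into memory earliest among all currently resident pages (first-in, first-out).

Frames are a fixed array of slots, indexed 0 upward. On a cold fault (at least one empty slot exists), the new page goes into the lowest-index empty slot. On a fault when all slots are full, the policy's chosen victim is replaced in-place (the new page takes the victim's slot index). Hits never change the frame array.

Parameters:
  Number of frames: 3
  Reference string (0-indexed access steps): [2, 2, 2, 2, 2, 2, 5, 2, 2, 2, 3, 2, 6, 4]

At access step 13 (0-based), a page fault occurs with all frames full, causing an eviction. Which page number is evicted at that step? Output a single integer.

Step 0: ref 2 -> FAULT, frames=[2,-,-]
Step 1: ref 2 -> HIT, frames=[2,-,-]
Step 2: ref 2 -> HIT, frames=[2,-,-]
Step 3: ref 2 -> HIT, frames=[2,-,-]
Step 4: ref 2 -> HIT, frames=[2,-,-]
Step 5: ref 2 -> HIT, frames=[2,-,-]
Step 6: ref 5 -> FAULT, frames=[2,5,-]
Step 7: ref 2 -> HIT, frames=[2,5,-]
Step 8: ref 2 -> HIT, frames=[2,5,-]
Step 9: ref 2 -> HIT, frames=[2,5,-]
Step 10: ref 3 -> FAULT, frames=[2,5,3]
Step 11: ref 2 -> HIT, frames=[2,5,3]
Step 12: ref 6 -> FAULT, evict 2, frames=[6,5,3]
Step 13: ref 4 -> FAULT, evict 5, frames=[6,4,3]
At step 13: evicted page 5

Answer: 5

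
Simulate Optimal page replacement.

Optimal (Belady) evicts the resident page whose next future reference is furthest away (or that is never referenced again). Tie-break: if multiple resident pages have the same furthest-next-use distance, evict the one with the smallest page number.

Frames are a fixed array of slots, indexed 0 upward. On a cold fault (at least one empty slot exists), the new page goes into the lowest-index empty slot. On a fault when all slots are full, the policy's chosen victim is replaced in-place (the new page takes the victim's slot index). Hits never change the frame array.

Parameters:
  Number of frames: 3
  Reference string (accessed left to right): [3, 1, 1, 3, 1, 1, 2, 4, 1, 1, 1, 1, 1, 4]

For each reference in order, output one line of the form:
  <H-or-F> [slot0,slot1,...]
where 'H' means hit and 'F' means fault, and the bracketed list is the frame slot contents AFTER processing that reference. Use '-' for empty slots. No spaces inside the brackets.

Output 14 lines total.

F [3,-,-]
F [3,1,-]
H [3,1,-]
H [3,1,-]
H [3,1,-]
H [3,1,-]
F [3,1,2]
F [3,1,4]
H [3,1,4]
H [3,1,4]
H [3,1,4]
H [3,1,4]
H [3,1,4]
H [3,1,4]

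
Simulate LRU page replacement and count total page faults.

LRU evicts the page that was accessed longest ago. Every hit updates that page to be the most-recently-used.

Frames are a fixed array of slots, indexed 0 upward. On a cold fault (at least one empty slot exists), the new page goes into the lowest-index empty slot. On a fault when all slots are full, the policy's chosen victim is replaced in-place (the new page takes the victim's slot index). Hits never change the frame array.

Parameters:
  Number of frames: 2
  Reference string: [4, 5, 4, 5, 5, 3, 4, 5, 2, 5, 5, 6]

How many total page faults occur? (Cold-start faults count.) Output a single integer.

Step 0: ref 4 → FAULT, frames=[4,-]
Step 1: ref 5 → FAULT, frames=[4,5]
Step 2: ref 4 → HIT, frames=[4,5]
Step 3: ref 5 → HIT, frames=[4,5]
Step 4: ref 5 → HIT, frames=[4,5]
Step 5: ref 3 → FAULT (evict 4), frames=[3,5]
Step 6: ref 4 → FAULT (evict 5), frames=[3,4]
Step 7: ref 5 → FAULT (evict 3), frames=[5,4]
Step 8: ref 2 → FAULT (evict 4), frames=[5,2]
Step 9: ref 5 → HIT, frames=[5,2]
Step 10: ref 5 → HIT, frames=[5,2]
Step 11: ref 6 → FAULT (evict 2), frames=[5,6]
Total faults: 7

Answer: 7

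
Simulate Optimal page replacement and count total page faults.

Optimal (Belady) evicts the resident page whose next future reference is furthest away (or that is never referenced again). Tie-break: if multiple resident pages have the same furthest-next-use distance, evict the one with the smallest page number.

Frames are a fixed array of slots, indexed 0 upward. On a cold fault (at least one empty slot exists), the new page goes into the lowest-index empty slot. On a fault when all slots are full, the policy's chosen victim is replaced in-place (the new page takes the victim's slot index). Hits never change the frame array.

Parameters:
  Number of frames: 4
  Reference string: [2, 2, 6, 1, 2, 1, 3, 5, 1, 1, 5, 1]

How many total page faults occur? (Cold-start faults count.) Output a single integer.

Answer: 5

Derivation:
Step 0: ref 2 → FAULT, frames=[2,-,-,-]
Step 1: ref 2 → HIT, frames=[2,-,-,-]
Step 2: ref 6 → FAULT, frames=[2,6,-,-]
Step 3: ref 1 → FAULT, frames=[2,6,1,-]
Step 4: ref 2 → HIT, frames=[2,6,1,-]
Step 5: ref 1 → HIT, frames=[2,6,1,-]
Step 6: ref 3 → FAULT, frames=[2,6,1,3]
Step 7: ref 5 → FAULT (evict 2), frames=[5,6,1,3]
Step 8: ref 1 → HIT, frames=[5,6,1,3]
Step 9: ref 1 → HIT, frames=[5,6,1,3]
Step 10: ref 5 → HIT, frames=[5,6,1,3]
Step 11: ref 1 → HIT, frames=[5,6,1,3]
Total faults: 5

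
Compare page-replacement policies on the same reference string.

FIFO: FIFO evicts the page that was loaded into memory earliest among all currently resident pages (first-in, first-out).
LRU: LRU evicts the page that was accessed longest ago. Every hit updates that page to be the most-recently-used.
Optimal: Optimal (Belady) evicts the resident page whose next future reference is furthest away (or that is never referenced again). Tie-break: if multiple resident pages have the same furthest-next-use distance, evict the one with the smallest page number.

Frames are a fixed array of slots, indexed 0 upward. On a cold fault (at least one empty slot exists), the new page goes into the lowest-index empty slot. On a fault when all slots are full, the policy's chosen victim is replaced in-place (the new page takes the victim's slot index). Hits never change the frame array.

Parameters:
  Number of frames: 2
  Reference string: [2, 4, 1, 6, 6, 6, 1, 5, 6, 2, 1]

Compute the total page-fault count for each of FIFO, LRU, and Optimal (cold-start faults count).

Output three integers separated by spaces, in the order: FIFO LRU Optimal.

--- FIFO ---
  step 0: ref 2 -> FAULT, frames=[2,-] (faults so far: 1)
  step 1: ref 4 -> FAULT, frames=[2,4] (faults so far: 2)
  step 2: ref 1 -> FAULT, evict 2, frames=[1,4] (faults so far: 3)
  step 3: ref 6 -> FAULT, evict 4, frames=[1,6] (faults so far: 4)
  step 4: ref 6 -> HIT, frames=[1,6] (faults so far: 4)
  step 5: ref 6 -> HIT, frames=[1,6] (faults so far: 4)
  step 6: ref 1 -> HIT, frames=[1,6] (faults so far: 4)
  step 7: ref 5 -> FAULT, evict 1, frames=[5,6] (faults so far: 5)
  step 8: ref 6 -> HIT, frames=[5,6] (faults so far: 5)
  step 9: ref 2 -> FAULT, evict 6, frames=[5,2] (faults so far: 6)
  step 10: ref 1 -> FAULT, evict 5, frames=[1,2] (faults so far: 7)
  FIFO total faults: 7
--- LRU ---
  step 0: ref 2 -> FAULT, frames=[2,-] (faults so far: 1)
  step 1: ref 4 -> FAULT, frames=[2,4] (faults so far: 2)
  step 2: ref 1 -> FAULT, evict 2, frames=[1,4] (faults so far: 3)
  step 3: ref 6 -> FAULT, evict 4, frames=[1,6] (faults so far: 4)
  step 4: ref 6 -> HIT, frames=[1,6] (faults so far: 4)
  step 5: ref 6 -> HIT, frames=[1,6] (faults so far: 4)
  step 6: ref 1 -> HIT, frames=[1,6] (faults so far: 4)
  step 7: ref 5 -> FAULT, evict 6, frames=[1,5] (faults so far: 5)
  step 8: ref 6 -> FAULT, evict 1, frames=[6,5] (faults so far: 6)
  step 9: ref 2 -> FAULT, evict 5, frames=[6,2] (faults so far: 7)
  step 10: ref 1 -> FAULT, evict 6, frames=[1,2] (faults so far: 8)
  LRU total faults: 8
--- Optimal ---
  step 0: ref 2 -> FAULT, frames=[2,-] (faults so far: 1)
  step 1: ref 4 -> FAULT, frames=[2,4] (faults so far: 2)
  step 2: ref 1 -> FAULT, evict 4, frames=[2,1] (faults so far: 3)
  step 3: ref 6 -> FAULT, evict 2, frames=[6,1] (faults so far: 4)
  step 4: ref 6 -> HIT, frames=[6,1] (faults so far: 4)
  step 5: ref 6 -> HIT, frames=[6,1] (faults so far: 4)
  step 6: ref 1 -> HIT, frames=[6,1] (faults so far: 4)
  step 7: ref 5 -> FAULT, evict 1, frames=[6,5] (faults so far: 5)
  step 8: ref 6 -> HIT, frames=[6,5] (faults so far: 5)
  step 9: ref 2 -> FAULT, evict 5, frames=[6,2] (faults so far: 6)
  step 10: ref 1 -> FAULT, evict 2, frames=[6,1] (faults so far: 7)
  Optimal total faults: 7

Answer: 7 8 7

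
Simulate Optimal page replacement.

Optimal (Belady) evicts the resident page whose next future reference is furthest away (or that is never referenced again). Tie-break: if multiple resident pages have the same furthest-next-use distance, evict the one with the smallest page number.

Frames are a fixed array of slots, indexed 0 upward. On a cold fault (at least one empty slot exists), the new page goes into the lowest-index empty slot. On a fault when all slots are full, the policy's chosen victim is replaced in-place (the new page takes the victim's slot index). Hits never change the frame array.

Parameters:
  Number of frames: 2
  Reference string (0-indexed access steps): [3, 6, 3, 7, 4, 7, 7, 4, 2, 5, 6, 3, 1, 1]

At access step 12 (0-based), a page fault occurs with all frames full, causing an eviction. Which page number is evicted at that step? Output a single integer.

Answer: 3

Derivation:
Step 0: ref 3 -> FAULT, frames=[3,-]
Step 1: ref 6 -> FAULT, frames=[3,6]
Step 2: ref 3 -> HIT, frames=[3,6]
Step 3: ref 7 -> FAULT, evict 3, frames=[7,6]
Step 4: ref 4 -> FAULT, evict 6, frames=[7,4]
Step 5: ref 7 -> HIT, frames=[7,4]
Step 6: ref 7 -> HIT, frames=[7,4]
Step 7: ref 4 -> HIT, frames=[7,4]
Step 8: ref 2 -> FAULT, evict 4, frames=[7,2]
Step 9: ref 5 -> FAULT, evict 2, frames=[7,5]
Step 10: ref 6 -> FAULT, evict 5, frames=[7,6]
Step 11: ref 3 -> FAULT, evict 6, frames=[7,3]
Step 12: ref 1 -> FAULT, evict 3, frames=[7,1]
At step 12: evicted page 3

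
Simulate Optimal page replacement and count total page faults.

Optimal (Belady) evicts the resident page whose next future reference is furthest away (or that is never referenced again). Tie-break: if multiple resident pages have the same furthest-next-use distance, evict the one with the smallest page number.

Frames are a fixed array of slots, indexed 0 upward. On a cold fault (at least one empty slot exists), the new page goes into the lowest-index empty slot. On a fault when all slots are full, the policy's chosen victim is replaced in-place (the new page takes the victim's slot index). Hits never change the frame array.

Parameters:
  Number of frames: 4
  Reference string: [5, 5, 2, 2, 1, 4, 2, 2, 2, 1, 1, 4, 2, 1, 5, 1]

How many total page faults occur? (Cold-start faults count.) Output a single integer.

Answer: 4

Derivation:
Step 0: ref 5 → FAULT, frames=[5,-,-,-]
Step 1: ref 5 → HIT, frames=[5,-,-,-]
Step 2: ref 2 → FAULT, frames=[5,2,-,-]
Step 3: ref 2 → HIT, frames=[5,2,-,-]
Step 4: ref 1 → FAULT, frames=[5,2,1,-]
Step 5: ref 4 → FAULT, frames=[5,2,1,4]
Step 6: ref 2 → HIT, frames=[5,2,1,4]
Step 7: ref 2 → HIT, frames=[5,2,1,4]
Step 8: ref 2 → HIT, frames=[5,2,1,4]
Step 9: ref 1 → HIT, frames=[5,2,1,4]
Step 10: ref 1 → HIT, frames=[5,2,1,4]
Step 11: ref 4 → HIT, frames=[5,2,1,4]
Step 12: ref 2 → HIT, frames=[5,2,1,4]
Step 13: ref 1 → HIT, frames=[5,2,1,4]
Step 14: ref 5 → HIT, frames=[5,2,1,4]
Step 15: ref 1 → HIT, frames=[5,2,1,4]
Total faults: 4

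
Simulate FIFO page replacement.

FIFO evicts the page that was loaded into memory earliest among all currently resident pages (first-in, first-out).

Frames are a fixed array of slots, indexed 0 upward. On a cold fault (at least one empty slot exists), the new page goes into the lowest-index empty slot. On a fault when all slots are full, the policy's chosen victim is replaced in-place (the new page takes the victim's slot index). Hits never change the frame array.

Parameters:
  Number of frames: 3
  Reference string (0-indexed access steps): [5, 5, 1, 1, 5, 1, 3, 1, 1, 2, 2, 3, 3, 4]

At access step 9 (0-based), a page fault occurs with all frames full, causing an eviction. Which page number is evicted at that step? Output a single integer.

Answer: 5

Derivation:
Step 0: ref 5 -> FAULT, frames=[5,-,-]
Step 1: ref 5 -> HIT, frames=[5,-,-]
Step 2: ref 1 -> FAULT, frames=[5,1,-]
Step 3: ref 1 -> HIT, frames=[5,1,-]
Step 4: ref 5 -> HIT, frames=[5,1,-]
Step 5: ref 1 -> HIT, frames=[5,1,-]
Step 6: ref 3 -> FAULT, frames=[5,1,3]
Step 7: ref 1 -> HIT, frames=[5,1,3]
Step 8: ref 1 -> HIT, frames=[5,1,3]
Step 9: ref 2 -> FAULT, evict 5, frames=[2,1,3]
At step 9: evicted page 5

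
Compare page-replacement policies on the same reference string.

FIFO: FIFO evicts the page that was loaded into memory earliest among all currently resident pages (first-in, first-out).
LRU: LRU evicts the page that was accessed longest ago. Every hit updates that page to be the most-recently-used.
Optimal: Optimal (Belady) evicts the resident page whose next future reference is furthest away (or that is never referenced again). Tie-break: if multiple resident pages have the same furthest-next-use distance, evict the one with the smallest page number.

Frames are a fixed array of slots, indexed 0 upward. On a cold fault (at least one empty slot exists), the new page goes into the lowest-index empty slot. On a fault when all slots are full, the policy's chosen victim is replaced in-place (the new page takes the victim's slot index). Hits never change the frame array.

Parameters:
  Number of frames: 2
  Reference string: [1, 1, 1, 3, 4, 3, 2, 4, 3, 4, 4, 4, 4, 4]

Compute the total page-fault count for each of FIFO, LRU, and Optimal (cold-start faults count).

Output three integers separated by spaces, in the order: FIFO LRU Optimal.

Answer: 6 6 5

Derivation:
--- FIFO ---
  step 0: ref 1 -> FAULT, frames=[1,-] (faults so far: 1)
  step 1: ref 1 -> HIT, frames=[1,-] (faults so far: 1)
  step 2: ref 1 -> HIT, frames=[1,-] (faults so far: 1)
  step 3: ref 3 -> FAULT, frames=[1,3] (faults so far: 2)
  step 4: ref 4 -> FAULT, evict 1, frames=[4,3] (faults so far: 3)
  step 5: ref 3 -> HIT, frames=[4,3] (faults so far: 3)
  step 6: ref 2 -> FAULT, evict 3, frames=[4,2] (faults so far: 4)
  step 7: ref 4 -> HIT, frames=[4,2] (faults so far: 4)
  step 8: ref 3 -> FAULT, evict 4, frames=[3,2] (faults so far: 5)
  step 9: ref 4 -> FAULT, evict 2, frames=[3,4] (faults so far: 6)
  step 10: ref 4 -> HIT, frames=[3,4] (faults so far: 6)
  step 11: ref 4 -> HIT, frames=[3,4] (faults so far: 6)
  step 12: ref 4 -> HIT, frames=[3,4] (faults so far: 6)
  step 13: ref 4 -> HIT, frames=[3,4] (faults so far: 6)
  FIFO total faults: 6
--- LRU ---
  step 0: ref 1 -> FAULT, frames=[1,-] (faults so far: 1)
  step 1: ref 1 -> HIT, frames=[1,-] (faults so far: 1)
  step 2: ref 1 -> HIT, frames=[1,-] (faults so far: 1)
  step 3: ref 3 -> FAULT, frames=[1,3] (faults so far: 2)
  step 4: ref 4 -> FAULT, evict 1, frames=[4,3] (faults so far: 3)
  step 5: ref 3 -> HIT, frames=[4,3] (faults so far: 3)
  step 6: ref 2 -> FAULT, evict 4, frames=[2,3] (faults so far: 4)
  step 7: ref 4 -> FAULT, evict 3, frames=[2,4] (faults so far: 5)
  step 8: ref 3 -> FAULT, evict 2, frames=[3,4] (faults so far: 6)
  step 9: ref 4 -> HIT, frames=[3,4] (faults so far: 6)
  step 10: ref 4 -> HIT, frames=[3,4] (faults so far: 6)
  step 11: ref 4 -> HIT, frames=[3,4] (faults so far: 6)
  step 12: ref 4 -> HIT, frames=[3,4] (faults so far: 6)
  step 13: ref 4 -> HIT, frames=[3,4] (faults so far: 6)
  LRU total faults: 6
--- Optimal ---
  step 0: ref 1 -> FAULT, frames=[1,-] (faults so far: 1)
  step 1: ref 1 -> HIT, frames=[1,-] (faults so far: 1)
  step 2: ref 1 -> HIT, frames=[1,-] (faults so far: 1)
  step 3: ref 3 -> FAULT, frames=[1,3] (faults so far: 2)
  step 4: ref 4 -> FAULT, evict 1, frames=[4,3] (faults so far: 3)
  step 5: ref 3 -> HIT, frames=[4,3] (faults so far: 3)
  step 6: ref 2 -> FAULT, evict 3, frames=[4,2] (faults so far: 4)
  step 7: ref 4 -> HIT, frames=[4,2] (faults so far: 4)
  step 8: ref 3 -> FAULT, evict 2, frames=[4,3] (faults so far: 5)
  step 9: ref 4 -> HIT, frames=[4,3] (faults so far: 5)
  step 10: ref 4 -> HIT, frames=[4,3] (faults so far: 5)
  step 11: ref 4 -> HIT, frames=[4,3] (faults so far: 5)
  step 12: ref 4 -> HIT, frames=[4,3] (faults so far: 5)
  step 13: ref 4 -> HIT, frames=[4,3] (faults so far: 5)
  Optimal total faults: 5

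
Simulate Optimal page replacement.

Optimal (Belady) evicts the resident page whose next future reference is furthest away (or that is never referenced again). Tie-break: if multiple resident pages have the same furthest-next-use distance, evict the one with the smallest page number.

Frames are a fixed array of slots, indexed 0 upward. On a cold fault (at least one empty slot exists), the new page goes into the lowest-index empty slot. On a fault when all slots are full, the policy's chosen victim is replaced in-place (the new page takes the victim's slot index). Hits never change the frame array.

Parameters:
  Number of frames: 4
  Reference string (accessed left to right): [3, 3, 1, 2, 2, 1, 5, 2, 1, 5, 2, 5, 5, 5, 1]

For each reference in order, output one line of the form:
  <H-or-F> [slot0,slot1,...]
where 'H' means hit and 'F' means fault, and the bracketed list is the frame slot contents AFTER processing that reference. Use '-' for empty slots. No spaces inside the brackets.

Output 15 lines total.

F [3,-,-,-]
H [3,-,-,-]
F [3,1,-,-]
F [3,1,2,-]
H [3,1,2,-]
H [3,1,2,-]
F [3,1,2,5]
H [3,1,2,5]
H [3,1,2,5]
H [3,1,2,5]
H [3,1,2,5]
H [3,1,2,5]
H [3,1,2,5]
H [3,1,2,5]
H [3,1,2,5]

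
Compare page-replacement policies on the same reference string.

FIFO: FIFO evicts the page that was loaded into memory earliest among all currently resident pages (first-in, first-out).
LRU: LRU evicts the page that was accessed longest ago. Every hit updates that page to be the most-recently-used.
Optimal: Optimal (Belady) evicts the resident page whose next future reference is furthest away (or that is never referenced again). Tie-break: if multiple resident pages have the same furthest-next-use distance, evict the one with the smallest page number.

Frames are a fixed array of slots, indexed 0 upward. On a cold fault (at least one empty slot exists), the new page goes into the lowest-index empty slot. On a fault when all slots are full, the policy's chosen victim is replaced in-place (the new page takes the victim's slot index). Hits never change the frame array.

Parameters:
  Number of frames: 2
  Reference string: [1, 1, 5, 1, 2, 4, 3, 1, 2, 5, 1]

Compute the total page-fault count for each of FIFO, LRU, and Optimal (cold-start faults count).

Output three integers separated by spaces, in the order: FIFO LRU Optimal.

--- FIFO ---
  step 0: ref 1 -> FAULT, frames=[1,-] (faults so far: 1)
  step 1: ref 1 -> HIT, frames=[1,-] (faults so far: 1)
  step 2: ref 5 -> FAULT, frames=[1,5] (faults so far: 2)
  step 3: ref 1 -> HIT, frames=[1,5] (faults so far: 2)
  step 4: ref 2 -> FAULT, evict 1, frames=[2,5] (faults so far: 3)
  step 5: ref 4 -> FAULT, evict 5, frames=[2,4] (faults so far: 4)
  step 6: ref 3 -> FAULT, evict 2, frames=[3,4] (faults so far: 5)
  step 7: ref 1 -> FAULT, evict 4, frames=[3,1] (faults so far: 6)
  step 8: ref 2 -> FAULT, evict 3, frames=[2,1] (faults so far: 7)
  step 9: ref 5 -> FAULT, evict 1, frames=[2,5] (faults so far: 8)
  step 10: ref 1 -> FAULT, evict 2, frames=[1,5] (faults so far: 9)
  FIFO total faults: 9
--- LRU ---
  step 0: ref 1 -> FAULT, frames=[1,-] (faults so far: 1)
  step 1: ref 1 -> HIT, frames=[1,-] (faults so far: 1)
  step 2: ref 5 -> FAULT, frames=[1,5] (faults so far: 2)
  step 3: ref 1 -> HIT, frames=[1,5] (faults so far: 2)
  step 4: ref 2 -> FAULT, evict 5, frames=[1,2] (faults so far: 3)
  step 5: ref 4 -> FAULT, evict 1, frames=[4,2] (faults so far: 4)
  step 6: ref 3 -> FAULT, evict 2, frames=[4,3] (faults so far: 5)
  step 7: ref 1 -> FAULT, evict 4, frames=[1,3] (faults so far: 6)
  step 8: ref 2 -> FAULT, evict 3, frames=[1,2] (faults so far: 7)
  step 9: ref 5 -> FAULT, evict 1, frames=[5,2] (faults so far: 8)
  step 10: ref 1 -> FAULT, evict 2, frames=[5,1] (faults so far: 9)
  LRU total faults: 9
--- Optimal ---
  step 0: ref 1 -> FAULT, frames=[1,-] (faults so far: 1)
  step 1: ref 1 -> HIT, frames=[1,-] (faults so far: 1)
  step 2: ref 5 -> FAULT, frames=[1,5] (faults so far: 2)
  step 3: ref 1 -> HIT, frames=[1,5] (faults so far: 2)
  step 4: ref 2 -> FAULT, evict 5, frames=[1,2] (faults so far: 3)
  step 5: ref 4 -> FAULT, evict 2, frames=[1,4] (faults so far: 4)
  step 6: ref 3 -> FAULT, evict 4, frames=[1,3] (faults so far: 5)
  step 7: ref 1 -> HIT, frames=[1,3] (faults so far: 5)
  step 8: ref 2 -> FAULT, evict 3, frames=[1,2] (faults so far: 6)
  step 9: ref 5 -> FAULT, evict 2, frames=[1,5] (faults so far: 7)
  step 10: ref 1 -> HIT, frames=[1,5] (faults so far: 7)
  Optimal total faults: 7

Answer: 9 9 7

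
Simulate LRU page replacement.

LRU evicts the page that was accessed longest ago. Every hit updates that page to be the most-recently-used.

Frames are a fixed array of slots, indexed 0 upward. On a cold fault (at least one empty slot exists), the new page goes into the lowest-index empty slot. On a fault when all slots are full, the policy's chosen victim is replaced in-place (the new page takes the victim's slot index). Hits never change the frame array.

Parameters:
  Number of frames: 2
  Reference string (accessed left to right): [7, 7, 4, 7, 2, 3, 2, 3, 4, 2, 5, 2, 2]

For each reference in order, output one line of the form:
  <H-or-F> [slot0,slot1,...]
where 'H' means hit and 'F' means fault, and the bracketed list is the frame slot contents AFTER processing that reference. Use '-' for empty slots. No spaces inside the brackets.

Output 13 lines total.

F [7,-]
H [7,-]
F [7,4]
H [7,4]
F [7,2]
F [3,2]
H [3,2]
H [3,2]
F [3,4]
F [2,4]
F [2,5]
H [2,5]
H [2,5]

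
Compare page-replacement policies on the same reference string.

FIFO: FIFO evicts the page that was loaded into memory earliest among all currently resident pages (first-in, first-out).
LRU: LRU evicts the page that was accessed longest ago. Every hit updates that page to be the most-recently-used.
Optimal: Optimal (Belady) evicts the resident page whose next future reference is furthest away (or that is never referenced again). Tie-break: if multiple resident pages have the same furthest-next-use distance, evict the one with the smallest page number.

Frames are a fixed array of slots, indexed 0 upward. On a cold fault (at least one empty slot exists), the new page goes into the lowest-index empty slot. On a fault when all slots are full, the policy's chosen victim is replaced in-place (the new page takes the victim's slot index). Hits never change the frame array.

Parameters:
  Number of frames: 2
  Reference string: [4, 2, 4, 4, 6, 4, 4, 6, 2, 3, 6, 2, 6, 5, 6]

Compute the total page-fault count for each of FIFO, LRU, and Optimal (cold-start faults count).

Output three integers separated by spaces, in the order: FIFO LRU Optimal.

--- FIFO ---
  step 0: ref 4 -> FAULT, frames=[4,-] (faults so far: 1)
  step 1: ref 2 -> FAULT, frames=[4,2] (faults so far: 2)
  step 2: ref 4 -> HIT, frames=[4,2] (faults so far: 2)
  step 3: ref 4 -> HIT, frames=[4,2] (faults so far: 2)
  step 4: ref 6 -> FAULT, evict 4, frames=[6,2] (faults so far: 3)
  step 5: ref 4 -> FAULT, evict 2, frames=[6,4] (faults so far: 4)
  step 6: ref 4 -> HIT, frames=[6,4] (faults so far: 4)
  step 7: ref 6 -> HIT, frames=[6,4] (faults so far: 4)
  step 8: ref 2 -> FAULT, evict 6, frames=[2,4] (faults so far: 5)
  step 9: ref 3 -> FAULT, evict 4, frames=[2,3] (faults so far: 6)
  step 10: ref 6 -> FAULT, evict 2, frames=[6,3] (faults so far: 7)
  step 11: ref 2 -> FAULT, evict 3, frames=[6,2] (faults so far: 8)
  step 12: ref 6 -> HIT, frames=[6,2] (faults so far: 8)
  step 13: ref 5 -> FAULT, evict 6, frames=[5,2] (faults so far: 9)
  step 14: ref 6 -> FAULT, evict 2, frames=[5,6] (faults so far: 10)
  FIFO total faults: 10
--- LRU ---
  step 0: ref 4 -> FAULT, frames=[4,-] (faults so far: 1)
  step 1: ref 2 -> FAULT, frames=[4,2] (faults so far: 2)
  step 2: ref 4 -> HIT, frames=[4,2] (faults so far: 2)
  step 3: ref 4 -> HIT, frames=[4,2] (faults so far: 2)
  step 4: ref 6 -> FAULT, evict 2, frames=[4,6] (faults so far: 3)
  step 5: ref 4 -> HIT, frames=[4,6] (faults so far: 3)
  step 6: ref 4 -> HIT, frames=[4,6] (faults so far: 3)
  step 7: ref 6 -> HIT, frames=[4,6] (faults so far: 3)
  step 8: ref 2 -> FAULT, evict 4, frames=[2,6] (faults so far: 4)
  step 9: ref 3 -> FAULT, evict 6, frames=[2,3] (faults so far: 5)
  step 10: ref 6 -> FAULT, evict 2, frames=[6,3] (faults so far: 6)
  step 11: ref 2 -> FAULT, evict 3, frames=[6,2] (faults so far: 7)
  step 12: ref 6 -> HIT, frames=[6,2] (faults so far: 7)
  step 13: ref 5 -> FAULT, evict 2, frames=[6,5] (faults so far: 8)
  step 14: ref 6 -> HIT, frames=[6,5] (faults so far: 8)
  LRU total faults: 8
--- Optimal ---
  step 0: ref 4 -> FAULT, frames=[4,-] (faults so far: 1)
  step 1: ref 2 -> FAULT, frames=[4,2] (faults so far: 2)
  step 2: ref 4 -> HIT, frames=[4,2] (faults so far: 2)
  step 3: ref 4 -> HIT, frames=[4,2] (faults so far: 2)
  step 4: ref 6 -> FAULT, evict 2, frames=[4,6] (faults so far: 3)
  step 5: ref 4 -> HIT, frames=[4,6] (faults so far: 3)
  step 6: ref 4 -> HIT, frames=[4,6] (faults so far: 3)
  step 7: ref 6 -> HIT, frames=[4,6] (faults so far: 3)
  step 8: ref 2 -> FAULT, evict 4, frames=[2,6] (faults so far: 4)
  step 9: ref 3 -> FAULT, evict 2, frames=[3,6] (faults so far: 5)
  step 10: ref 6 -> HIT, frames=[3,6] (faults so far: 5)
  step 11: ref 2 -> FAULT, evict 3, frames=[2,6] (faults so far: 6)
  step 12: ref 6 -> HIT, frames=[2,6] (faults so far: 6)
  step 13: ref 5 -> FAULT, evict 2, frames=[5,6] (faults so far: 7)
  step 14: ref 6 -> HIT, frames=[5,6] (faults so far: 7)
  Optimal total faults: 7

Answer: 10 8 7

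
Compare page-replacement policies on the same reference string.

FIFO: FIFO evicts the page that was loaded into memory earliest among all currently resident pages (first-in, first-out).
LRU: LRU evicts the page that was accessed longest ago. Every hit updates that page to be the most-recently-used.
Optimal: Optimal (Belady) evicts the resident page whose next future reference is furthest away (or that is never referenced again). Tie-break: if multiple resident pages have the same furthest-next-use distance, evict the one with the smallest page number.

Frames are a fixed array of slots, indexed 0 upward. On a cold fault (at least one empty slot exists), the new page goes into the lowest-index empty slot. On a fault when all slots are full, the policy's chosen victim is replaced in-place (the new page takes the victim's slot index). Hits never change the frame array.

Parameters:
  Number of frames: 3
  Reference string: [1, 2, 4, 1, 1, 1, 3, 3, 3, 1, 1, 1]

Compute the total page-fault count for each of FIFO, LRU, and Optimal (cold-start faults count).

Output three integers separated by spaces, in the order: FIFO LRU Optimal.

--- FIFO ---
  step 0: ref 1 -> FAULT, frames=[1,-,-] (faults so far: 1)
  step 1: ref 2 -> FAULT, frames=[1,2,-] (faults so far: 2)
  step 2: ref 4 -> FAULT, frames=[1,2,4] (faults so far: 3)
  step 3: ref 1 -> HIT, frames=[1,2,4] (faults so far: 3)
  step 4: ref 1 -> HIT, frames=[1,2,4] (faults so far: 3)
  step 5: ref 1 -> HIT, frames=[1,2,4] (faults so far: 3)
  step 6: ref 3 -> FAULT, evict 1, frames=[3,2,4] (faults so far: 4)
  step 7: ref 3 -> HIT, frames=[3,2,4] (faults so far: 4)
  step 8: ref 3 -> HIT, frames=[3,2,4] (faults so far: 4)
  step 9: ref 1 -> FAULT, evict 2, frames=[3,1,4] (faults so far: 5)
  step 10: ref 1 -> HIT, frames=[3,1,4] (faults so far: 5)
  step 11: ref 1 -> HIT, frames=[3,1,4] (faults so far: 5)
  FIFO total faults: 5
--- LRU ---
  step 0: ref 1 -> FAULT, frames=[1,-,-] (faults so far: 1)
  step 1: ref 2 -> FAULT, frames=[1,2,-] (faults so far: 2)
  step 2: ref 4 -> FAULT, frames=[1,2,4] (faults so far: 3)
  step 3: ref 1 -> HIT, frames=[1,2,4] (faults so far: 3)
  step 4: ref 1 -> HIT, frames=[1,2,4] (faults so far: 3)
  step 5: ref 1 -> HIT, frames=[1,2,4] (faults so far: 3)
  step 6: ref 3 -> FAULT, evict 2, frames=[1,3,4] (faults so far: 4)
  step 7: ref 3 -> HIT, frames=[1,3,4] (faults so far: 4)
  step 8: ref 3 -> HIT, frames=[1,3,4] (faults so far: 4)
  step 9: ref 1 -> HIT, frames=[1,3,4] (faults so far: 4)
  step 10: ref 1 -> HIT, frames=[1,3,4] (faults so far: 4)
  step 11: ref 1 -> HIT, frames=[1,3,4] (faults so far: 4)
  LRU total faults: 4
--- Optimal ---
  step 0: ref 1 -> FAULT, frames=[1,-,-] (faults so far: 1)
  step 1: ref 2 -> FAULT, frames=[1,2,-] (faults so far: 2)
  step 2: ref 4 -> FAULT, frames=[1,2,4] (faults so far: 3)
  step 3: ref 1 -> HIT, frames=[1,2,4] (faults so far: 3)
  step 4: ref 1 -> HIT, frames=[1,2,4] (faults so far: 3)
  step 5: ref 1 -> HIT, frames=[1,2,4] (faults so far: 3)
  step 6: ref 3 -> FAULT, evict 2, frames=[1,3,4] (faults so far: 4)
  step 7: ref 3 -> HIT, frames=[1,3,4] (faults so far: 4)
  step 8: ref 3 -> HIT, frames=[1,3,4] (faults so far: 4)
  step 9: ref 1 -> HIT, frames=[1,3,4] (faults so far: 4)
  step 10: ref 1 -> HIT, frames=[1,3,4] (faults so far: 4)
  step 11: ref 1 -> HIT, frames=[1,3,4] (faults so far: 4)
  Optimal total faults: 4

Answer: 5 4 4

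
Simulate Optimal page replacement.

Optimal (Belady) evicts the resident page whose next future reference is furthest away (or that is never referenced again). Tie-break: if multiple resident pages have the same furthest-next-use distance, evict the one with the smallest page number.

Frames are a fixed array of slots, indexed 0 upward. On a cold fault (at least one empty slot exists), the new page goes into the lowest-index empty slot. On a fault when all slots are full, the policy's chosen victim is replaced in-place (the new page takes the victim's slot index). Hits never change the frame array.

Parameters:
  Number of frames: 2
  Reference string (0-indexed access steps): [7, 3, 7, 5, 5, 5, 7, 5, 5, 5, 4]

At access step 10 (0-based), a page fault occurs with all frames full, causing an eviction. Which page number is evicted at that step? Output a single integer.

Step 0: ref 7 -> FAULT, frames=[7,-]
Step 1: ref 3 -> FAULT, frames=[7,3]
Step 2: ref 7 -> HIT, frames=[7,3]
Step 3: ref 5 -> FAULT, evict 3, frames=[7,5]
Step 4: ref 5 -> HIT, frames=[7,5]
Step 5: ref 5 -> HIT, frames=[7,5]
Step 6: ref 7 -> HIT, frames=[7,5]
Step 7: ref 5 -> HIT, frames=[7,5]
Step 8: ref 5 -> HIT, frames=[7,5]
Step 9: ref 5 -> HIT, frames=[7,5]
Step 10: ref 4 -> FAULT, evict 5, frames=[7,4]
At step 10: evicted page 5

Answer: 5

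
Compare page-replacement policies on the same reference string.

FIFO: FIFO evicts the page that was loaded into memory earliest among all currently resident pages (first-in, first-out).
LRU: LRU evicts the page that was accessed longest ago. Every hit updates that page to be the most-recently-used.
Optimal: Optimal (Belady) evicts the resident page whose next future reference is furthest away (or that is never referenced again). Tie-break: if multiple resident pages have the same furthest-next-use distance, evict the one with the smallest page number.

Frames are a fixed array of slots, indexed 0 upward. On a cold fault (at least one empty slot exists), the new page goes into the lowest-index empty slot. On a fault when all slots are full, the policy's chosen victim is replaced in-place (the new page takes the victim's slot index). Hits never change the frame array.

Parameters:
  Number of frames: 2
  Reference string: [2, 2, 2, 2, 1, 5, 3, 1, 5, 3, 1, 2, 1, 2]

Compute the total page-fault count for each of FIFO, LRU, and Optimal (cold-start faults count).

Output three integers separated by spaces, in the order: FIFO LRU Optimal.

--- FIFO ---
  step 0: ref 2 -> FAULT, frames=[2,-] (faults so far: 1)
  step 1: ref 2 -> HIT, frames=[2,-] (faults so far: 1)
  step 2: ref 2 -> HIT, frames=[2,-] (faults so far: 1)
  step 3: ref 2 -> HIT, frames=[2,-] (faults so far: 1)
  step 4: ref 1 -> FAULT, frames=[2,1] (faults so far: 2)
  step 5: ref 5 -> FAULT, evict 2, frames=[5,1] (faults so far: 3)
  step 6: ref 3 -> FAULT, evict 1, frames=[5,3] (faults so far: 4)
  step 7: ref 1 -> FAULT, evict 5, frames=[1,3] (faults so far: 5)
  step 8: ref 5 -> FAULT, evict 3, frames=[1,5] (faults so far: 6)
  step 9: ref 3 -> FAULT, evict 1, frames=[3,5] (faults so far: 7)
  step 10: ref 1 -> FAULT, evict 5, frames=[3,1] (faults so far: 8)
  step 11: ref 2 -> FAULT, evict 3, frames=[2,1] (faults so far: 9)
  step 12: ref 1 -> HIT, frames=[2,1] (faults so far: 9)
  step 13: ref 2 -> HIT, frames=[2,1] (faults so far: 9)
  FIFO total faults: 9
--- LRU ---
  step 0: ref 2 -> FAULT, frames=[2,-] (faults so far: 1)
  step 1: ref 2 -> HIT, frames=[2,-] (faults so far: 1)
  step 2: ref 2 -> HIT, frames=[2,-] (faults so far: 1)
  step 3: ref 2 -> HIT, frames=[2,-] (faults so far: 1)
  step 4: ref 1 -> FAULT, frames=[2,1] (faults so far: 2)
  step 5: ref 5 -> FAULT, evict 2, frames=[5,1] (faults so far: 3)
  step 6: ref 3 -> FAULT, evict 1, frames=[5,3] (faults so far: 4)
  step 7: ref 1 -> FAULT, evict 5, frames=[1,3] (faults so far: 5)
  step 8: ref 5 -> FAULT, evict 3, frames=[1,5] (faults so far: 6)
  step 9: ref 3 -> FAULT, evict 1, frames=[3,5] (faults so far: 7)
  step 10: ref 1 -> FAULT, evict 5, frames=[3,1] (faults so far: 8)
  step 11: ref 2 -> FAULT, evict 3, frames=[2,1] (faults so far: 9)
  step 12: ref 1 -> HIT, frames=[2,1] (faults so far: 9)
  step 13: ref 2 -> HIT, frames=[2,1] (faults so far: 9)
  LRU total faults: 9
--- Optimal ---
  step 0: ref 2 -> FAULT, frames=[2,-] (faults so far: 1)
  step 1: ref 2 -> HIT, frames=[2,-] (faults so far: 1)
  step 2: ref 2 -> HIT, frames=[2,-] (faults so far: 1)
  step 3: ref 2 -> HIT, frames=[2,-] (faults so far: 1)
  step 4: ref 1 -> FAULT, frames=[2,1] (faults so far: 2)
  step 5: ref 5 -> FAULT, evict 2, frames=[5,1] (faults so far: 3)
  step 6: ref 3 -> FAULT, evict 5, frames=[3,1] (faults so far: 4)
  step 7: ref 1 -> HIT, frames=[3,1] (faults so far: 4)
  step 8: ref 5 -> FAULT, evict 1, frames=[3,5] (faults so far: 5)
  step 9: ref 3 -> HIT, frames=[3,5] (faults so far: 5)
  step 10: ref 1 -> FAULT, evict 3, frames=[1,5] (faults so far: 6)
  step 11: ref 2 -> FAULT, evict 5, frames=[1,2] (faults so far: 7)
  step 12: ref 1 -> HIT, frames=[1,2] (faults so far: 7)
  step 13: ref 2 -> HIT, frames=[1,2] (faults so far: 7)
  Optimal total faults: 7

Answer: 9 9 7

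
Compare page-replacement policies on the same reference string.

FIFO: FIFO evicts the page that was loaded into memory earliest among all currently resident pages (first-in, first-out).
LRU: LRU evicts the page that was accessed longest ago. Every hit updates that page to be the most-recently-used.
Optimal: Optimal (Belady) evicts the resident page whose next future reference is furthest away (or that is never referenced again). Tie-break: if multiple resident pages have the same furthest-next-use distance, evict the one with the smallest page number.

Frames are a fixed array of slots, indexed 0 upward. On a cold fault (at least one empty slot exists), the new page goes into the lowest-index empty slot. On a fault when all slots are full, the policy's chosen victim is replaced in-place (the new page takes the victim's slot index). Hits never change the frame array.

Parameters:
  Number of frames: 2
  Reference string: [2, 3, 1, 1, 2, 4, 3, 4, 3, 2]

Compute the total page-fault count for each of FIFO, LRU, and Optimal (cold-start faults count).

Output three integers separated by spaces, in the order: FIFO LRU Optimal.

Answer: 7 7 6

Derivation:
--- FIFO ---
  step 0: ref 2 -> FAULT, frames=[2,-] (faults so far: 1)
  step 1: ref 3 -> FAULT, frames=[2,3] (faults so far: 2)
  step 2: ref 1 -> FAULT, evict 2, frames=[1,3] (faults so far: 3)
  step 3: ref 1 -> HIT, frames=[1,3] (faults so far: 3)
  step 4: ref 2 -> FAULT, evict 3, frames=[1,2] (faults so far: 4)
  step 5: ref 4 -> FAULT, evict 1, frames=[4,2] (faults so far: 5)
  step 6: ref 3 -> FAULT, evict 2, frames=[4,3] (faults so far: 6)
  step 7: ref 4 -> HIT, frames=[4,3] (faults so far: 6)
  step 8: ref 3 -> HIT, frames=[4,3] (faults so far: 6)
  step 9: ref 2 -> FAULT, evict 4, frames=[2,3] (faults so far: 7)
  FIFO total faults: 7
--- LRU ---
  step 0: ref 2 -> FAULT, frames=[2,-] (faults so far: 1)
  step 1: ref 3 -> FAULT, frames=[2,3] (faults so far: 2)
  step 2: ref 1 -> FAULT, evict 2, frames=[1,3] (faults so far: 3)
  step 3: ref 1 -> HIT, frames=[1,3] (faults so far: 3)
  step 4: ref 2 -> FAULT, evict 3, frames=[1,2] (faults so far: 4)
  step 5: ref 4 -> FAULT, evict 1, frames=[4,2] (faults so far: 5)
  step 6: ref 3 -> FAULT, evict 2, frames=[4,3] (faults so far: 6)
  step 7: ref 4 -> HIT, frames=[4,3] (faults so far: 6)
  step 8: ref 3 -> HIT, frames=[4,3] (faults so far: 6)
  step 9: ref 2 -> FAULT, evict 4, frames=[2,3] (faults so far: 7)
  LRU total faults: 7
--- Optimal ---
  step 0: ref 2 -> FAULT, frames=[2,-] (faults so far: 1)
  step 1: ref 3 -> FAULT, frames=[2,3] (faults so far: 2)
  step 2: ref 1 -> FAULT, evict 3, frames=[2,1] (faults so far: 3)
  step 3: ref 1 -> HIT, frames=[2,1] (faults so far: 3)
  step 4: ref 2 -> HIT, frames=[2,1] (faults so far: 3)
  step 5: ref 4 -> FAULT, evict 1, frames=[2,4] (faults so far: 4)
  step 6: ref 3 -> FAULT, evict 2, frames=[3,4] (faults so far: 5)
  step 7: ref 4 -> HIT, frames=[3,4] (faults so far: 5)
  step 8: ref 3 -> HIT, frames=[3,4] (faults so far: 5)
  step 9: ref 2 -> FAULT, evict 3, frames=[2,4] (faults so far: 6)
  Optimal total faults: 6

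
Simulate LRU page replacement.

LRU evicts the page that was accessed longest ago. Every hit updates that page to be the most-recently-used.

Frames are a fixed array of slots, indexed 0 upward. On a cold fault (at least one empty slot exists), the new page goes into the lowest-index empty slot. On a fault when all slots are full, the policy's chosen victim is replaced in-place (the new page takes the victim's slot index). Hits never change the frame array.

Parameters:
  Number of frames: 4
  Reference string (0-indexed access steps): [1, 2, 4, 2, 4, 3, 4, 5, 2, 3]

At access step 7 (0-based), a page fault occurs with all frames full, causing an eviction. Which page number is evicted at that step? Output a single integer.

Answer: 1

Derivation:
Step 0: ref 1 -> FAULT, frames=[1,-,-,-]
Step 1: ref 2 -> FAULT, frames=[1,2,-,-]
Step 2: ref 4 -> FAULT, frames=[1,2,4,-]
Step 3: ref 2 -> HIT, frames=[1,2,4,-]
Step 4: ref 4 -> HIT, frames=[1,2,4,-]
Step 5: ref 3 -> FAULT, frames=[1,2,4,3]
Step 6: ref 4 -> HIT, frames=[1,2,4,3]
Step 7: ref 5 -> FAULT, evict 1, frames=[5,2,4,3]
At step 7: evicted page 1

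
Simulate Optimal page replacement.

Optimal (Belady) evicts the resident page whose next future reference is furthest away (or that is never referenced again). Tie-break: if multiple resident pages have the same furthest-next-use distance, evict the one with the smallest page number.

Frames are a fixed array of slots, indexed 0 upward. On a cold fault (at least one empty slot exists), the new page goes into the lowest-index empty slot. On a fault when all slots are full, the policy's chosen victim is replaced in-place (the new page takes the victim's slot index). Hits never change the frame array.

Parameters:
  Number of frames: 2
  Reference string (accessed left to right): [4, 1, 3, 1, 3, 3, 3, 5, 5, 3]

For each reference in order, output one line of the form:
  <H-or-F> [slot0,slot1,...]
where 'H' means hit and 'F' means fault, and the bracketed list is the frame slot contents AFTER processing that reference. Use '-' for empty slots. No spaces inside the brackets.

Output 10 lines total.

F [4,-]
F [4,1]
F [3,1]
H [3,1]
H [3,1]
H [3,1]
H [3,1]
F [3,5]
H [3,5]
H [3,5]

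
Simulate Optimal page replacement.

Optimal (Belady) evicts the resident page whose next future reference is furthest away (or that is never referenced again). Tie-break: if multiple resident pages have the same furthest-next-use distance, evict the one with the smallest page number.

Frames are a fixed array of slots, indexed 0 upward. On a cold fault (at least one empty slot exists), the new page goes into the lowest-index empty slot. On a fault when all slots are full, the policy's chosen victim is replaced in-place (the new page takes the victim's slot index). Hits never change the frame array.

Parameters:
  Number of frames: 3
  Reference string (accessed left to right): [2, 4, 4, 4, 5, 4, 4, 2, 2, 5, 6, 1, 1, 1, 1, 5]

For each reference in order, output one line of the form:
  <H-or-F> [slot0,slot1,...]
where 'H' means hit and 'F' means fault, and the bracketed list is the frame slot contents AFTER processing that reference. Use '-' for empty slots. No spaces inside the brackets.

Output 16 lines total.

F [2,-,-]
F [2,4,-]
H [2,4,-]
H [2,4,-]
F [2,4,5]
H [2,4,5]
H [2,4,5]
H [2,4,5]
H [2,4,5]
H [2,4,5]
F [6,4,5]
F [6,1,5]
H [6,1,5]
H [6,1,5]
H [6,1,5]
H [6,1,5]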